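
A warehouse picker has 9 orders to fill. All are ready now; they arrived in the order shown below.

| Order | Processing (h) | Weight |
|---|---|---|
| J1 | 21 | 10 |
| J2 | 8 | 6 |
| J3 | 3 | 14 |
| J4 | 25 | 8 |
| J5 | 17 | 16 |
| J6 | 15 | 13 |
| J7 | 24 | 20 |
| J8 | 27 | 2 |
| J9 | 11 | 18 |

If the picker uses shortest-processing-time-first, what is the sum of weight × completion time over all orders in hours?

SPT (increasing processing time): J3 J2 J9 J6 J5 J1 J7 J4 J8.
J3: finishes 3, weight 14, w·C = 42
J2: finishes 11, weight 6, w·C = 66
J9: finishes 22, weight 18, w·C = 396
J6: finishes 37, weight 13, w·C = 481
J5: finishes 54, weight 16, w·C = 864
J1: finishes 75, weight 10, w·C = 750
J7: finishes 99, weight 20, w·C = 1980
J4: finishes 124, weight 8, w·C = 992
J8: finishes 151, weight 2, w·C = 302
Sum = 42+66+396+481+864+750+1980+992+302 = 5873.

5873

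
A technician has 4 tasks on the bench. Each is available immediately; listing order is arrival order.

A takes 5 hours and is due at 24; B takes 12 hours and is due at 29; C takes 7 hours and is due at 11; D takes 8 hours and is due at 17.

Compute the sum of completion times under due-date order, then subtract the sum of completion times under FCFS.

EDD (increasing due date): C D A B.
C: 0→7
D: 7→15
A: 15→20
B: 20→32
Sum = 7+15+20+32 = 74.
FIFO (arrival order): A B C D.
A: 0→5
B: 5→17
C: 17→24
D: 24→32
Sum = 5+17+24+32 = 78.
Difference = 74 − 78 = -4.

-4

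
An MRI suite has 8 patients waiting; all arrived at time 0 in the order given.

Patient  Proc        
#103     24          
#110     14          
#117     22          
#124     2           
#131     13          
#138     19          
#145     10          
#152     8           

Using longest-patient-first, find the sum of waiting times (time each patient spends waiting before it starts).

518

LPT (decreasing processing time): #103 #117 #138 #110 #131 #145 #152 #124.
#103: waits 0, runs 0→24
#117: waits 24, runs 24→46
#138: waits 46, runs 46→65
#110: waits 65, runs 65→79
#131: waits 79, runs 79→92
#145: waits 92, runs 92→102
#152: waits 102, runs 102→110
#124: waits 110, runs 110→112
Sum = 0+24+46+65+79+92+102+110 = 518.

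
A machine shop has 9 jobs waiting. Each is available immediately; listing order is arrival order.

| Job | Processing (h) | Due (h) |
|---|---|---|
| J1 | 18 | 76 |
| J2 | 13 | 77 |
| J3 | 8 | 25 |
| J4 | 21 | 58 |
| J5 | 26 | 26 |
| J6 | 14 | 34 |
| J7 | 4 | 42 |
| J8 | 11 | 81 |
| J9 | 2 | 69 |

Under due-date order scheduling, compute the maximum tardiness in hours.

36

EDD (increasing due date): J3 J5 J6 J7 J4 J9 J1 J2 J8.
J3: 0→8, due 25, tardiness 0
J5: 8→34, due 26, tardiness 8
J6: 34→48, due 34, tardiness 14
J7: 48→52, due 42, tardiness 10
J4: 52→73, due 58, tardiness 15
J9: 73→75, due 69, tardiness 6
J1: 75→93, due 76, tardiness 17
J2: 93→106, due 77, tardiness 29
J8: 106→117, due 81, tardiness 36
Maximum = 36.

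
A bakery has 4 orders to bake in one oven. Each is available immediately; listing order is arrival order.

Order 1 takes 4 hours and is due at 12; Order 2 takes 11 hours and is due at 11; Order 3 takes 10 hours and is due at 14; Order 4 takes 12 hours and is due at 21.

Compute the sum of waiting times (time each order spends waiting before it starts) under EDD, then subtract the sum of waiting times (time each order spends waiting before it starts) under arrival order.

7

EDD (increasing due date): Order 2 Order 1 Order 3 Order 4.
Order 2: waits 0, runs 0→11
Order 1: waits 11, runs 11→15
Order 3: waits 15, runs 15→25
Order 4: waits 25, runs 25→37
Sum = 0+11+15+25 = 51.
FIFO (arrival order): Order 1 Order 2 Order 3 Order 4.
Order 1: waits 0, runs 0→4
Order 2: waits 4, runs 4→15
Order 3: waits 15, runs 15→25
Order 4: waits 25, runs 25→37
Sum = 0+4+15+25 = 44.
Difference = 51 − 44 = 7.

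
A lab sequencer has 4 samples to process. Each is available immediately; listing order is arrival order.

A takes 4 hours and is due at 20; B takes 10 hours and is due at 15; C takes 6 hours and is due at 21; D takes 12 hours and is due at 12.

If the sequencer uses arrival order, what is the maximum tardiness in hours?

20

FIFO (arrival order): A B C D.
A: 0→4, due 20, tardiness 0
B: 4→14, due 15, tardiness 0
C: 14→20, due 21, tardiness 0
D: 20→32, due 12, tardiness 20
Maximum = 20.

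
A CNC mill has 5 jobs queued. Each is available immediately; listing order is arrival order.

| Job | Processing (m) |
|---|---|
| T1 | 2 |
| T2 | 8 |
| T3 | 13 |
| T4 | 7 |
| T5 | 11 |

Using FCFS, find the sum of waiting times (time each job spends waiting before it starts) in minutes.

FIFO (arrival order): T1 T2 T3 T4 T5.
T1: waits 0, runs 0→2
T2: waits 2, runs 2→10
T3: waits 10, runs 10→23
T4: waits 23, runs 23→30
T5: waits 30, runs 30→41
Sum = 0+2+10+23+30 = 65.

65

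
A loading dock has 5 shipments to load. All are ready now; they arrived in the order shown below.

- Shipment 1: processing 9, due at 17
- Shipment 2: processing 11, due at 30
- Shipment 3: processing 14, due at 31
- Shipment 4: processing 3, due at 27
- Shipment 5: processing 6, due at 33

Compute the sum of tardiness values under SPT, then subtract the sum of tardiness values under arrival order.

SPT (increasing processing time): Shipment 4 Shipment 5 Shipment 1 Shipment 2 Shipment 3.
Shipment 4: 0→3, due 27, tardiness 0
Shipment 5: 3→9, due 33, tardiness 0
Shipment 1: 9→18, due 17, tardiness 1
Shipment 2: 18→29, due 30, tardiness 0
Shipment 3: 29→43, due 31, tardiness 12
Sum = 0+0+1+0+12 = 13.
FIFO (arrival order): Shipment 1 Shipment 2 Shipment 3 Shipment 4 Shipment 5.
Shipment 1: 0→9, due 17, tardiness 0
Shipment 2: 9→20, due 30, tardiness 0
Shipment 3: 20→34, due 31, tardiness 3
Shipment 4: 34→37, due 27, tardiness 10
Shipment 5: 37→43, due 33, tardiness 10
Sum = 0+0+3+10+10 = 23.
Difference = 13 − 23 = -10.

-10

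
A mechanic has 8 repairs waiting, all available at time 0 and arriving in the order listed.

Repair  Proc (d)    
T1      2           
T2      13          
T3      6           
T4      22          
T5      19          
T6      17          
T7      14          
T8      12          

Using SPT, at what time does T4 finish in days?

105

SPT (increasing processing time): T1 T3 T8 T2 T7 T6 T5 T4.
T1: 0→2
T3: 2→8
T8: 8→20
T2: 20→33
T7: 33→47
T6: 47→64
T5: 64→83
T4: 83→105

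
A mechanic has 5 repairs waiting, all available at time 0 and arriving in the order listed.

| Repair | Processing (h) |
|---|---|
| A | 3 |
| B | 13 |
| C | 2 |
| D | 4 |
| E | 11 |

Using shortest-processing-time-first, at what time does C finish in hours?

SPT (increasing processing time): C A D E B.
C: 0→2

2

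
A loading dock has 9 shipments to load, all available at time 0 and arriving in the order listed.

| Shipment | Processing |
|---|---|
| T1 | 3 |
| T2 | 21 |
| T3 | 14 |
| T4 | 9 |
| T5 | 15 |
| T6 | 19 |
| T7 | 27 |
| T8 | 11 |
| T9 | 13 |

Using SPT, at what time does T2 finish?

SPT (increasing processing time): T1 T4 T8 T9 T3 T5 T6 T2 T7.
T1: 0→3
T4: 3→12
T8: 12→23
T9: 23→36
T3: 36→50
T5: 50→65
T6: 65→84
T2: 84→105

105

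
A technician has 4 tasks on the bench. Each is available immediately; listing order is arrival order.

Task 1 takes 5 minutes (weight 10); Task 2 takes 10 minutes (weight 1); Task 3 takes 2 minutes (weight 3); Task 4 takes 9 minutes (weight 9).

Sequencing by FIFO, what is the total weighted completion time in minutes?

FIFO (arrival order): Task 1 Task 2 Task 3 Task 4.
Task 1: finishes 5, weight 10, w·C = 50
Task 2: finishes 15, weight 1, w·C = 15
Task 3: finishes 17, weight 3, w·C = 51
Task 4: finishes 26, weight 9, w·C = 234
Sum = 50+15+51+234 = 350.

350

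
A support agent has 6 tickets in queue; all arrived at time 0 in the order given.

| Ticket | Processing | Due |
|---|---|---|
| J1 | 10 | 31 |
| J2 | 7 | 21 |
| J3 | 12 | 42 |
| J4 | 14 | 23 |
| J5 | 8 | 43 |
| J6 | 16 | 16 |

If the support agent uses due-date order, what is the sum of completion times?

249

EDD (increasing due date): J6 J2 J4 J1 J3 J5.
J6: 0→16
J2: 16→23
J4: 23→37
J1: 37→47
J3: 47→59
J5: 59→67
Sum = 16+23+37+47+59+67 = 249.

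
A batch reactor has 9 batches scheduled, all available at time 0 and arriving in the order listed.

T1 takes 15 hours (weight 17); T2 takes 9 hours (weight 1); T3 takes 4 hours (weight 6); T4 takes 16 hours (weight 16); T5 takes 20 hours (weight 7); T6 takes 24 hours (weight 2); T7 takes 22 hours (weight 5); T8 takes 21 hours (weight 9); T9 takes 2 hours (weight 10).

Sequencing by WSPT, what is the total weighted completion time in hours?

2948

WSPT (decreasing weight/processing-time ratio): T9 T3 T1 T4 T8 T5 T7 T2 T6.
T9: finishes 2, weight 10, w·C = 20
T3: finishes 6, weight 6, w·C = 36
T1: finishes 21, weight 17, w·C = 357
T4: finishes 37, weight 16, w·C = 592
T8: finishes 58, weight 9, w·C = 522
T5: finishes 78, weight 7, w·C = 546
T7: finishes 100, weight 5, w·C = 500
T2: finishes 109, weight 1, w·C = 109
T6: finishes 133, weight 2, w·C = 266
Sum = 20+36+357+592+522+546+500+109+266 = 2948.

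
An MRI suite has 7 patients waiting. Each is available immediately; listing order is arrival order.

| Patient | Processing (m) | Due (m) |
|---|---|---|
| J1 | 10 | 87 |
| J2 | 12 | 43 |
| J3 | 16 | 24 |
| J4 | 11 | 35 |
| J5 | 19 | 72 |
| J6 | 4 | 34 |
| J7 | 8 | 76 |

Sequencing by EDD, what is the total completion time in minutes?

322

EDD (increasing due date): J3 J6 J4 J2 J5 J7 J1.
J3: 0→16
J6: 16→20
J4: 20→31
J2: 31→43
J5: 43→62
J7: 62→70
J1: 70→80
Sum = 16+20+31+43+62+70+80 = 322.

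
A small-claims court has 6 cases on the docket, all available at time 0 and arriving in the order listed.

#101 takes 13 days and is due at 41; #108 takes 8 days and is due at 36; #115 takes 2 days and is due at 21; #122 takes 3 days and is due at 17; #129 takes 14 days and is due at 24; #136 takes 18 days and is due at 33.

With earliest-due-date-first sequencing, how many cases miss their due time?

3

EDD (increasing due date): #122 #115 #129 #136 #108 #101.
#122: 0→3, due 17, tardiness 0
#115: 3→5, due 21, tardiness 0
#129: 5→19, due 24, tardiness 0
#136: 19→37, due 33, tardiness 4
#108: 37→45, due 36, tardiness 9
#101: 45→58, due 41, tardiness 17
Late cases: 3.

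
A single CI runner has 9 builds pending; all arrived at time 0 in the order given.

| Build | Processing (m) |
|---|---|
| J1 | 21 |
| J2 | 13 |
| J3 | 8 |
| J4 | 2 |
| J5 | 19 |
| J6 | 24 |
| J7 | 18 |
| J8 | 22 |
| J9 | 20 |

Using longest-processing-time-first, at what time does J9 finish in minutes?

LPT (decreasing processing time): J6 J8 J1 J9 J5 J7 J2 J3 J4.
J6: 0→24
J8: 24→46
J1: 46→67
J9: 67→87

87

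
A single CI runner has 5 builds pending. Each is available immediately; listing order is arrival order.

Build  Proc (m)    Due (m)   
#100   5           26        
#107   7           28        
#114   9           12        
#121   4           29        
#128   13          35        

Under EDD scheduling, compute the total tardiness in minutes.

3

EDD (increasing due date): #114 #100 #107 #121 #128.
#114: 0→9, due 12, tardiness 0
#100: 9→14, due 26, tardiness 0
#107: 14→21, due 28, tardiness 0
#121: 21→25, due 29, tardiness 0
#128: 25→38, due 35, tardiness 3
Sum = 0+0+0+0+3 = 3.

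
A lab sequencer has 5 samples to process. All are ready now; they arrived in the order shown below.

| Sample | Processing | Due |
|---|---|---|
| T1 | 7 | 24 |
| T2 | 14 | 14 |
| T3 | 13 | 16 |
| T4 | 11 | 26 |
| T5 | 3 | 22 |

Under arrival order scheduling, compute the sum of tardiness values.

70

FIFO (arrival order): T1 T2 T3 T4 T5.
T1: 0→7, due 24, tardiness 0
T2: 7→21, due 14, tardiness 7
T3: 21→34, due 16, tardiness 18
T4: 34→45, due 26, tardiness 19
T5: 45→48, due 22, tardiness 26
Sum = 0+7+18+19+26 = 70.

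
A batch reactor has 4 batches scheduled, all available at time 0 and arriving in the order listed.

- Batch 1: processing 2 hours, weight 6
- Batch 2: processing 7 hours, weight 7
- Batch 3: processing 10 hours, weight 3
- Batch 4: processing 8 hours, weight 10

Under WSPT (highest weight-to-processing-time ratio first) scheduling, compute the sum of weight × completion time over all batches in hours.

WSPT (decreasing weight/processing-time ratio): Batch 1 Batch 4 Batch 2 Batch 3.
Batch 1: finishes 2, weight 6, w·C = 12
Batch 4: finishes 10, weight 10, w·C = 100
Batch 2: finishes 17, weight 7, w·C = 119
Batch 3: finishes 27, weight 3, w·C = 81
Sum = 12+100+119+81 = 312.

312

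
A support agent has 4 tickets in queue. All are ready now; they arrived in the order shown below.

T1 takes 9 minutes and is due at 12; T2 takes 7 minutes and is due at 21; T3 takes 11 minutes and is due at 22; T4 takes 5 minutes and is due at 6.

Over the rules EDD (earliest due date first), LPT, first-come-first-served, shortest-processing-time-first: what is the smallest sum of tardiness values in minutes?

EDD (increasing due date): T4 T1 T2 T3.
T4: 0→5, due 6, tardiness 0
T1: 5→14, due 12, tardiness 2
T2: 14→21, due 21, tardiness 0
T3: 21→32, due 22, tardiness 10
Sum = 0+2+0+10 = 12.
LPT (decreasing processing time): T3 T1 T2 T4.
T3: 0→11, due 22, tardiness 0
T1: 11→20, due 12, tardiness 8
T2: 20→27, due 21, tardiness 6
T4: 27→32, due 6, tardiness 26
Sum = 0+8+6+26 = 40.
FIFO (arrival order): T1 T2 T3 T4.
T1: 0→9, due 12, tardiness 0
T2: 9→16, due 21, tardiness 0
T3: 16→27, due 22, tardiness 5
T4: 27→32, due 6, tardiness 26
Sum = 0+0+5+26 = 31.
SPT (increasing processing time): T4 T2 T1 T3.
T4: 0→5, due 6, tardiness 0
T2: 5→12, due 21, tardiness 0
T1: 12→21, due 12, tardiness 9
T3: 21→32, due 22, tardiness 10
Sum = 0+0+9+10 = 19.
EDD 12, LPT 40, FIFO 31, SPT 19 → minimum 12.

12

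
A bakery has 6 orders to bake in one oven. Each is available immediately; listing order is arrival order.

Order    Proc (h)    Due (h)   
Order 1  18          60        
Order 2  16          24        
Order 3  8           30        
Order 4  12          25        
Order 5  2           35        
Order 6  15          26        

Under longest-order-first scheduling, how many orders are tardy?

LPT (decreasing processing time): Order 1 Order 2 Order 6 Order 4 Order 3 Order 5.
Order 1: 0→18, due 60, tardiness 0
Order 2: 18→34, due 24, tardiness 10
Order 6: 34→49, due 26, tardiness 23
Order 4: 49→61, due 25, tardiness 36
Order 3: 61→69, due 30, tardiness 39
Order 5: 69→71, due 35, tardiness 36
Late orders: 5.

5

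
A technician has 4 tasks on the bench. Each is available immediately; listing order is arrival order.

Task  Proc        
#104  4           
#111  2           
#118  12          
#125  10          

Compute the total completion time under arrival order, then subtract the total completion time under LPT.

-32

FIFO (arrival order): #104 #111 #118 #125.
#104: 0→4
#111: 4→6
#118: 6→18
#125: 18→28
Sum = 4+6+18+28 = 56.
LPT (decreasing processing time): #118 #125 #104 #111.
#118: 0→12
#125: 12→22
#104: 22→26
#111: 26→28
Sum = 12+22+26+28 = 88.
Difference = 56 − 88 = -32.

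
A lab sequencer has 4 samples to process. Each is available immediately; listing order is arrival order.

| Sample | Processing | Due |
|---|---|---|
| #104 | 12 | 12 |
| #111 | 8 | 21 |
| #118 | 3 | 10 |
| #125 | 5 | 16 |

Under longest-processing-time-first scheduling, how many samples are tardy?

2

LPT (decreasing processing time): #104 #111 #125 #118.
#104: 0→12, due 12, tardiness 0
#111: 12→20, due 21, tardiness 0
#125: 20→25, due 16, tardiness 9
#118: 25→28, due 10, tardiness 18
Late samples: 2.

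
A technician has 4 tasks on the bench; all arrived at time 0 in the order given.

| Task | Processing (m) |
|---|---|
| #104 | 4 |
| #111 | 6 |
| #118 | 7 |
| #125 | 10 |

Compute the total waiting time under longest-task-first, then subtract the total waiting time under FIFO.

19

LPT (decreasing processing time): #125 #118 #111 #104.
#125: waits 0, runs 0→10
#118: waits 10, runs 10→17
#111: waits 17, runs 17→23
#104: waits 23, runs 23→27
Sum = 0+10+17+23 = 50.
FIFO (arrival order): #104 #111 #118 #125.
#104: waits 0, runs 0→4
#111: waits 4, runs 4→10
#118: waits 10, runs 10→17
#125: waits 17, runs 17→27
Sum = 0+4+10+17 = 31.
Difference = 50 − 31 = 19.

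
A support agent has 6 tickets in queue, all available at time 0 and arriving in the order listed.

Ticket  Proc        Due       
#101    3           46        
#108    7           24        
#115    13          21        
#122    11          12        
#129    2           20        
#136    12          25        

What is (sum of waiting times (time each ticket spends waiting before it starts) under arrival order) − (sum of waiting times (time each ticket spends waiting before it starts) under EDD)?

FIFO (arrival order): #101 #108 #115 #122 #129 #136.
#101: waits 0, runs 0→3
#108: waits 3, runs 3→10
#115: waits 10, runs 10→23
#122: waits 23, runs 23→34
#129: waits 34, runs 34→36
#136: waits 36, runs 36→48
Sum = 0+3+10+23+34+36 = 106.
EDD (increasing due date): #122 #129 #115 #108 #136 #101.
#122: waits 0, runs 0→11
#129: waits 11, runs 11→13
#115: waits 13, runs 13→26
#108: waits 26, runs 26→33
#136: waits 33, runs 33→45
#101: waits 45, runs 45→48
Sum = 0+11+13+26+33+45 = 128.
Difference = 106 − 128 = -22.

-22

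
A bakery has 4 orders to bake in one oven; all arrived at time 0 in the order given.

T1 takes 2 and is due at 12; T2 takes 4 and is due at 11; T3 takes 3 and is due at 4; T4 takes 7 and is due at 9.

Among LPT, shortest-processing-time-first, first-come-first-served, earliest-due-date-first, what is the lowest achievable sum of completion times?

LPT (decreasing processing time): T4 T2 T3 T1.
T4: 0→7
T2: 7→11
T3: 11→14
T1: 14→16
Sum = 7+11+14+16 = 48.
SPT (increasing processing time): T1 T3 T2 T4.
T1: 0→2
T3: 2→5
T2: 5→9
T4: 9→16
Sum = 2+5+9+16 = 32.
FIFO (arrival order): T1 T2 T3 T4.
T1: 0→2
T2: 2→6
T3: 6→9
T4: 9→16
Sum = 2+6+9+16 = 33.
EDD (increasing due date): T3 T4 T2 T1.
T3: 0→3
T4: 3→10
T2: 10→14
T1: 14→16
Sum = 3+10+14+16 = 43.
LPT 48, SPT 32, FIFO 33, EDD 43 → minimum 32.

32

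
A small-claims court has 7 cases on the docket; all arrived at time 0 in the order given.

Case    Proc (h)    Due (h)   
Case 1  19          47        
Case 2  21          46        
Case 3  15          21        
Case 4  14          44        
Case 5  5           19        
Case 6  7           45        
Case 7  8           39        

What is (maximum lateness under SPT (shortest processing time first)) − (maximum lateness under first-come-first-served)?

SPT (increasing processing time): Case 5 Case 6 Case 7 Case 4 Case 3 Case 1 Case 2.
Case 5: 0→5, due 19, lateness -14
Case 6: 5→12, due 45, lateness -33
Case 7: 12→20, due 39, lateness -19
Case 4: 20→34, due 44, lateness -10
Case 3: 34→49, due 21, lateness 28
Case 1: 49→68, due 47, lateness 21
Case 2: 68→89, due 46, lateness 43
Maximum = 43.
FIFO (arrival order): Case 1 Case 2 Case 3 Case 4 Case 5 Case 6 Case 7.
Case 1: 0→19, due 47, lateness -28
Case 2: 19→40, due 46, lateness -6
Case 3: 40→55, due 21, lateness 34
Case 4: 55→69, due 44, lateness 25
Case 5: 69→74, due 19, lateness 55
Case 6: 74→81, due 45, lateness 36
Case 7: 81→89, due 39, lateness 50
Maximum = 55.
Difference = 43 − 55 = -12.

-12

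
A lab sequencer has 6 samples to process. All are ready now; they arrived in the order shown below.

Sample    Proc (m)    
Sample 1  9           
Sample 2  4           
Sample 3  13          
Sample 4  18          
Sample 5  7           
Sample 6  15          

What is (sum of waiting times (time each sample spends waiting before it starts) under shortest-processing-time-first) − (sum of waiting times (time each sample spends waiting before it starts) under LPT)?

-98

SPT (increasing processing time): Sample 2 Sample 5 Sample 1 Sample 3 Sample 6 Sample 4.
Sample 2: waits 0, runs 0→4
Sample 5: waits 4, runs 4→11
Sample 1: waits 11, runs 11→20
Sample 3: waits 20, runs 20→33
Sample 6: waits 33, runs 33→48
Sample 4: waits 48, runs 48→66
Sum = 0+4+11+20+33+48 = 116.
LPT (decreasing processing time): Sample 4 Sample 6 Sample 3 Sample 1 Sample 5 Sample 2.
Sample 4: waits 0, runs 0→18
Sample 6: waits 18, runs 18→33
Sample 3: waits 33, runs 33→46
Sample 1: waits 46, runs 46→55
Sample 5: waits 55, runs 55→62
Sample 2: waits 62, runs 62→66
Sum = 0+18+33+46+55+62 = 214.
Difference = 116 − 214 = -98.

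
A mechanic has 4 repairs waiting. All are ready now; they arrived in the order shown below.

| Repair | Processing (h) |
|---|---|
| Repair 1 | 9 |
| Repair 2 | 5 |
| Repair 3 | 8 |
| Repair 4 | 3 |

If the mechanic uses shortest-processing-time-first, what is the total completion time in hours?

52

SPT (increasing processing time): Repair 4 Repair 2 Repair 3 Repair 1.
Repair 4: 0→3
Repair 2: 3→8
Repair 3: 8→16
Repair 1: 16→25
Sum = 3+8+16+25 = 52.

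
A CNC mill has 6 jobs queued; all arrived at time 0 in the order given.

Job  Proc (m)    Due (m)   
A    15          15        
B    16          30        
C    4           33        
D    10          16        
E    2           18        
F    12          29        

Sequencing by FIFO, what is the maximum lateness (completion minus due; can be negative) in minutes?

FIFO (arrival order): A B C D E F.
A: 0→15, due 15, lateness 0
B: 15→31, due 30, lateness 1
C: 31→35, due 33, lateness 2
D: 35→45, due 16, lateness 29
E: 45→47, due 18, lateness 29
F: 47→59, due 29, lateness 30
Maximum = 30.

30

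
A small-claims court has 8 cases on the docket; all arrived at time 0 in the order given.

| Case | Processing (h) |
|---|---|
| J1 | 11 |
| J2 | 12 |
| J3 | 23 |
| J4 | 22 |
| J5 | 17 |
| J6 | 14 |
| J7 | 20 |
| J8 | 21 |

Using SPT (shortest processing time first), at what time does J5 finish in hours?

SPT (increasing processing time): J1 J2 J6 J5 J7 J8 J4 J3.
J1: 0→11
J2: 11→23
J6: 23→37
J5: 37→54

54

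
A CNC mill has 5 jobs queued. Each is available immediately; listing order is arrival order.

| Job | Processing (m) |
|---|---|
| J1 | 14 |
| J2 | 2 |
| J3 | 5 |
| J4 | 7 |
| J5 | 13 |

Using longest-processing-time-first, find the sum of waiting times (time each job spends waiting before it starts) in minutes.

LPT (decreasing processing time): J1 J5 J4 J3 J2.
J1: waits 0, runs 0→14
J5: waits 14, runs 14→27
J4: waits 27, runs 27→34
J3: waits 34, runs 34→39
J2: waits 39, runs 39→41
Sum = 0+14+27+34+39 = 114.

114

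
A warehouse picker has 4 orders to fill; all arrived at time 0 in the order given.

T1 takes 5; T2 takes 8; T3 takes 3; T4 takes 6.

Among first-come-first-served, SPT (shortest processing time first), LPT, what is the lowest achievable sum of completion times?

47

FIFO (arrival order): T1 T2 T3 T4.
T1: 0→5
T2: 5→13
T3: 13→16
T4: 16→22
Sum = 5+13+16+22 = 56.
SPT (increasing processing time): T3 T1 T4 T2.
T3: 0→3
T1: 3→8
T4: 8→14
T2: 14→22
Sum = 3+8+14+22 = 47.
LPT (decreasing processing time): T2 T4 T1 T3.
T2: 0→8
T4: 8→14
T1: 14→19
T3: 19→22
Sum = 8+14+19+22 = 63.
FIFO 56, SPT 47, LPT 63 → minimum 47.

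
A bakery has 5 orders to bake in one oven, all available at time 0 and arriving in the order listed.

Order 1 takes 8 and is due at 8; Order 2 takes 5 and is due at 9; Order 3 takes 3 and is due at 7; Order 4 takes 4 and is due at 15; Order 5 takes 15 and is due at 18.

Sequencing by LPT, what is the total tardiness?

79

LPT (decreasing processing time): Order 5 Order 1 Order 2 Order 4 Order 3.
Order 5: 0→15, due 18, tardiness 0
Order 1: 15→23, due 8, tardiness 15
Order 2: 23→28, due 9, tardiness 19
Order 4: 28→32, due 15, tardiness 17
Order 3: 32→35, due 7, tardiness 28
Sum = 0+15+19+17+28 = 79.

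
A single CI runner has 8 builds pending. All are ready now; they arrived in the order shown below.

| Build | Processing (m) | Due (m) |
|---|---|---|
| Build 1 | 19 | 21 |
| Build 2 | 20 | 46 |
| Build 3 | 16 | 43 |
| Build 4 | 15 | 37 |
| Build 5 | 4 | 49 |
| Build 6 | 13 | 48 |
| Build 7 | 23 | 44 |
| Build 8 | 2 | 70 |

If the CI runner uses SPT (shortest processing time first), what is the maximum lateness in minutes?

68

SPT (increasing processing time): Build 8 Build 5 Build 6 Build 4 Build 3 Build 1 Build 2 Build 7.
Build 8: 0→2, due 70, lateness -68
Build 5: 2→6, due 49, lateness -43
Build 6: 6→19, due 48, lateness -29
Build 4: 19→34, due 37, lateness -3
Build 3: 34→50, due 43, lateness 7
Build 1: 50→69, due 21, lateness 48
Build 2: 69→89, due 46, lateness 43
Build 7: 89→112, due 44, lateness 68
Maximum = 68.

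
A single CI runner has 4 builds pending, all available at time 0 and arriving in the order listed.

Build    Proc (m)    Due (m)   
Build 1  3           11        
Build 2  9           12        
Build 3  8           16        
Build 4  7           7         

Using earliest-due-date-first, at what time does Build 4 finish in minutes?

EDD (increasing due date): Build 4 Build 1 Build 2 Build 3.
Build 4: 0→7

7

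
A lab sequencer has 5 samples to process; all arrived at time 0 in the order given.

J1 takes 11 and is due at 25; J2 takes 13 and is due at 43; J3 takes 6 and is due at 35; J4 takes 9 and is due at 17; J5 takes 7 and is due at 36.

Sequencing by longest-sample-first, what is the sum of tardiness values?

LPT (decreasing processing time): J2 J1 J4 J5 J3.
J2: 0→13, due 43, tardiness 0
J1: 13→24, due 25, tardiness 0
J4: 24→33, due 17, tardiness 16
J5: 33→40, due 36, tardiness 4
J3: 40→46, due 35, tardiness 11
Sum = 0+0+16+4+11 = 31.

31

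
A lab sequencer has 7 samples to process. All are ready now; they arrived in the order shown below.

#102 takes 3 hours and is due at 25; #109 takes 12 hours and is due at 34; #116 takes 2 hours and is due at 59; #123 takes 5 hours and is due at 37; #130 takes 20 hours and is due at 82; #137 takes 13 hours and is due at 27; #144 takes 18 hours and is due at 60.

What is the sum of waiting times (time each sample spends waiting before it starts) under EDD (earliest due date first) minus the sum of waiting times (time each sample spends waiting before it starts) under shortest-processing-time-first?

41

EDD (increasing due date): #102 #137 #109 #123 #116 #144 #130.
#102: waits 0, runs 0→3
#137: waits 3, runs 3→16
#109: waits 16, runs 16→28
#123: waits 28, runs 28→33
#116: waits 33, runs 33→35
#144: waits 35, runs 35→53
#130: waits 53, runs 53→73
Sum = 0+3+16+28+33+35+53 = 168.
SPT (increasing processing time): #116 #102 #123 #109 #137 #144 #130.
#116: waits 0, runs 0→2
#102: waits 2, runs 2→5
#123: waits 5, runs 5→10
#109: waits 10, runs 10→22
#137: waits 22, runs 22→35
#144: waits 35, runs 35→53
#130: waits 53, runs 53→73
Sum = 0+2+5+10+22+35+53 = 127.
Difference = 168 − 127 = 41.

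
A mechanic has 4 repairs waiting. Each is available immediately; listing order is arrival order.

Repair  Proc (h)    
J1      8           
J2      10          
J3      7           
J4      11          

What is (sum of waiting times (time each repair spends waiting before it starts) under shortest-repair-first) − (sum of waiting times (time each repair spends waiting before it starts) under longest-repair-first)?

-14

SPT (increasing processing time): J3 J1 J2 J4.
J3: waits 0, runs 0→7
J1: waits 7, runs 7→15
J2: waits 15, runs 15→25
J4: waits 25, runs 25→36
Sum = 0+7+15+25 = 47.
LPT (decreasing processing time): J4 J2 J1 J3.
J4: waits 0, runs 0→11
J2: waits 11, runs 11→21
J1: waits 21, runs 21→29
J3: waits 29, runs 29→36
Sum = 0+11+21+29 = 61.
Difference = 47 − 61 = -14.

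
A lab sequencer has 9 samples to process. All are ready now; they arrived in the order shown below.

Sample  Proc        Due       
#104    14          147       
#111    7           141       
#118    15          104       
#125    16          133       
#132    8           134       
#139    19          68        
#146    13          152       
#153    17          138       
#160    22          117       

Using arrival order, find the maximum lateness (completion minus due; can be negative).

14

FIFO (arrival order): #104 #111 #118 #125 #132 #139 #146 #153 #160.
#104: 0→14, due 147, lateness -133
#111: 14→21, due 141, lateness -120
#118: 21→36, due 104, lateness -68
#125: 36→52, due 133, lateness -81
#132: 52→60, due 134, lateness -74
#139: 60→79, due 68, lateness 11
#146: 79→92, due 152, lateness -60
#153: 92→109, due 138, lateness -29
#160: 109→131, due 117, lateness 14
Maximum = 14.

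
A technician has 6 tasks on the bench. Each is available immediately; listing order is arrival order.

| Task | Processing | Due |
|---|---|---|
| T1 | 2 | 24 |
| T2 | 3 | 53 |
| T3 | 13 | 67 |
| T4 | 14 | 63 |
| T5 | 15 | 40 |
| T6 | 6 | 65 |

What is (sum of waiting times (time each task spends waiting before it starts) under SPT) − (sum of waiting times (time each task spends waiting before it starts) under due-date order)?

SPT (increasing processing time): T1 T2 T6 T3 T4 T5.
T1: waits 0, runs 0→2
T2: waits 2, runs 2→5
T6: waits 5, runs 5→11
T3: waits 11, runs 11→24
T4: waits 24, runs 24→38
T5: waits 38, runs 38→53
Sum = 0+2+5+11+24+38 = 80.
EDD (increasing due date): T1 T5 T2 T4 T6 T3.
T1: waits 0, runs 0→2
T5: waits 2, runs 2→17
T2: waits 17, runs 17→20
T4: waits 20, runs 20→34
T6: waits 34, runs 34→40
T3: waits 40, runs 40→53
Sum = 0+2+17+20+34+40 = 113.
Difference = 80 − 113 = -33.

-33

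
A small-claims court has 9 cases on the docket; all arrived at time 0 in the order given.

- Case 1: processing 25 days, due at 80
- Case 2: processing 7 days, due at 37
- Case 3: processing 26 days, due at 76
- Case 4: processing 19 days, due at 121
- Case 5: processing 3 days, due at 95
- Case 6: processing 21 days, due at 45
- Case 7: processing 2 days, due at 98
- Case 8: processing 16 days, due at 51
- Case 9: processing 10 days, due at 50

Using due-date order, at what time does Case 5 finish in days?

EDD (increasing due date): Case 2 Case 6 Case 9 Case 8 Case 3 Case 1 Case 5 Case 7 Case 4.
Case 2: 0→7
Case 6: 7→28
Case 9: 28→38
Case 8: 38→54
Case 3: 54→80
Case 1: 80→105
Case 5: 105→108

108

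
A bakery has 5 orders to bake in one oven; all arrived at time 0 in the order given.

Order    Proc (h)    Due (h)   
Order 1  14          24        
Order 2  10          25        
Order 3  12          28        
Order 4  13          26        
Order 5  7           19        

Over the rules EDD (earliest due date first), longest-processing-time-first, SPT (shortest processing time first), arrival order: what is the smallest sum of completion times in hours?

151

EDD (increasing due date): Order 5 Order 1 Order 2 Order 4 Order 3.
Order 5: 0→7
Order 1: 7→21
Order 2: 21→31
Order 4: 31→44
Order 3: 44→56
Sum = 7+21+31+44+56 = 159.
LPT (decreasing processing time): Order 1 Order 4 Order 3 Order 2 Order 5.
Order 1: 0→14
Order 4: 14→27
Order 3: 27→39
Order 2: 39→49
Order 5: 49→56
Sum = 14+27+39+49+56 = 185.
SPT (increasing processing time): Order 5 Order 2 Order 3 Order 4 Order 1.
Order 5: 0→7
Order 2: 7→17
Order 3: 17→29
Order 4: 29→42
Order 1: 42→56
Sum = 7+17+29+42+56 = 151.
FIFO (arrival order): Order 1 Order 2 Order 3 Order 4 Order 5.
Order 1: 0→14
Order 2: 14→24
Order 3: 24→36
Order 4: 36→49
Order 5: 49→56
Sum = 14+24+36+49+56 = 179.
EDD 159, LPT 185, SPT 151, FIFO 179 → minimum 151.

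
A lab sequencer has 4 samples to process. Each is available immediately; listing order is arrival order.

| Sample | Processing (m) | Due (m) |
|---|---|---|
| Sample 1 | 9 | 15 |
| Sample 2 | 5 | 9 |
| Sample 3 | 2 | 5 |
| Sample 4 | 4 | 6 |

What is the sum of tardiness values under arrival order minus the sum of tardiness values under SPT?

23

FIFO (arrival order): Sample 1 Sample 2 Sample 3 Sample 4.
Sample 1: 0→9, due 15, tardiness 0
Sample 2: 9→14, due 9, tardiness 5
Sample 3: 14→16, due 5, tardiness 11
Sample 4: 16→20, due 6, tardiness 14
Sum = 0+5+11+14 = 30.
SPT (increasing processing time): Sample 3 Sample 4 Sample 2 Sample 1.
Sample 3: 0→2, due 5, tardiness 0
Sample 4: 2→6, due 6, tardiness 0
Sample 2: 6→11, due 9, tardiness 2
Sample 1: 11→20, due 15, tardiness 5
Sum = 0+0+2+5 = 7.
Difference = 30 − 7 = 23.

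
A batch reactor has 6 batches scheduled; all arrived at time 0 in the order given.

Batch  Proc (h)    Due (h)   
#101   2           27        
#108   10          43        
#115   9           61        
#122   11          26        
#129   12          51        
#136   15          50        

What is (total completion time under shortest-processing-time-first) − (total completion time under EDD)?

SPT (increasing processing time): #101 #115 #108 #122 #129 #136.
#101: 0→2
#115: 2→11
#108: 11→21
#122: 21→32
#129: 32→44
#136: 44→59
Sum = 2+11+21+32+44+59 = 169.
EDD (increasing due date): #122 #101 #108 #136 #129 #115.
#122: 0→11
#101: 11→13
#108: 13→23
#136: 23→38
#129: 38→50
#115: 50→59
Sum = 11+13+23+38+50+59 = 194.
Difference = 169 − 194 = -25.

-25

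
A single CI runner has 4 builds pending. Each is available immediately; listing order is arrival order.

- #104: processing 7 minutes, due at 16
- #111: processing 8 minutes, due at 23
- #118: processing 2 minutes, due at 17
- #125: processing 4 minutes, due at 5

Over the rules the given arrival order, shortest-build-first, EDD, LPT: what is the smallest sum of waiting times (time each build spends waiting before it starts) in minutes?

21

FIFO (arrival order): #104 #111 #118 #125.
#104: waits 0, runs 0→7
#111: waits 7, runs 7→15
#118: waits 15, runs 15→17
#125: waits 17, runs 17→21
Sum = 0+7+15+17 = 39.
SPT (increasing processing time): #118 #125 #104 #111.
#118: waits 0, runs 0→2
#125: waits 2, runs 2→6
#104: waits 6, runs 6→13
#111: waits 13, runs 13→21
Sum = 0+2+6+13 = 21.
EDD (increasing due date): #125 #104 #118 #111.
#125: waits 0, runs 0→4
#104: waits 4, runs 4→11
#118: waits 11, runs 11→13
#111: waits 13, runs 13→21
Sum = 0+4+11+13 = 28.
LPT (decreasing processing time): #111 #104 #125 #118.
#111: waits 0, runs 0→8
#104: waits 8, runs 8→15
#125: waits 15, runs 15→19
#118: waits 19, runs 19→21
Sum = 0+8+15+19 = 42.
FIFO 39, SPT 21, EDD 28, LPT 42 → minimum 21.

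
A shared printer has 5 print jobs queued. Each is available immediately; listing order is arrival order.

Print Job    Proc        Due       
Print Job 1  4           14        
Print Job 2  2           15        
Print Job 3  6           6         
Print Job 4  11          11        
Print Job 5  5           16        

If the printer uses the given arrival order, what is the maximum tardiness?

FIFO (arrival order): Print Job 1 Print Job 2 Print Job 3 Print Job 4 Print Job 5.
Print Job 1: 0→4, due 14, tardiness 0
Print Job 2: 4→6, due 15, tardiness 0
Print Job 3: 6→12, due 6, tardiness 6
Print Job 4: 12→23, due 11, tardiness 12
Print Job 5: 23→28, due 16, tardiness 12
Maximum = 12.

12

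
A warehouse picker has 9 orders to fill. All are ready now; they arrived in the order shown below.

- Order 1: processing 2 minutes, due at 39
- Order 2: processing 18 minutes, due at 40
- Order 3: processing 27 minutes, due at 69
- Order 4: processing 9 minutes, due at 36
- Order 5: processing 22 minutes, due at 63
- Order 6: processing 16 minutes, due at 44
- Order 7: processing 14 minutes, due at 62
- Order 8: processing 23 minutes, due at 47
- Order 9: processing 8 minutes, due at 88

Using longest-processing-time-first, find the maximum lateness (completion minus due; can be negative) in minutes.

LPT (decreasing processing time): Order 3 Order 8 Order 5 Order 2 Order 6 Order 7 Order 4 Order 9 Order 1.
Order 3: 0→27, due 69, lateness -42
Order 8: 27→50, due 47, lateness 3
Order 5: 50→72, due 63, lateness 9
Order 2: 72→90, due 40, lateness 50
Order 6: 90→106, due 44, lateness 62
Order 7: 106→120, due 62, lateness 58
Order 4: 120→129, due 36, lateness 93
Order 9: 129→137, due 88, lateness 49
Order 1: 137→139, due 39, lateness 100
Maximum = 100.

100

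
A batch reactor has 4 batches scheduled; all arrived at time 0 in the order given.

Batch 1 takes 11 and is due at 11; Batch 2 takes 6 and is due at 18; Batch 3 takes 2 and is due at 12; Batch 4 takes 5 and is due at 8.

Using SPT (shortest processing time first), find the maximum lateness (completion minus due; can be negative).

SPT (increasing processing time): Batch 3 Batch 4 Batch 2 Batch 1.
Batch 3: 0→2, due 12, lateness -10
Batch 4: 2→7, due 8, lateness -1
Batch 2: 7→13, due 18, lateness -5
Batch 1: 13→24, due 11, lateness 13
Maximum = 13.

13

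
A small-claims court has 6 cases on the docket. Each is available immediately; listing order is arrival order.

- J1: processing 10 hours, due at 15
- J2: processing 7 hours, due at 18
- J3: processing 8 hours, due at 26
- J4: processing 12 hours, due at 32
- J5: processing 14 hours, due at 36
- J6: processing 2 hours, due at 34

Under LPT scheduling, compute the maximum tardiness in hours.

33

LPT (decreasing processing time): J5 J4 J1 J3 J2 J6.
J5: 0→14, due 36, tardiness 0
J4: 14→26, due 32, tardiness 0
J1: 26→36, due 15, tardiness 21
J3: 36→44, due 26, tardiness 18
J2: 44→51, due 18, tardiness 33
J6: 51→53, due 34, tardiness 19
Maximum = 33.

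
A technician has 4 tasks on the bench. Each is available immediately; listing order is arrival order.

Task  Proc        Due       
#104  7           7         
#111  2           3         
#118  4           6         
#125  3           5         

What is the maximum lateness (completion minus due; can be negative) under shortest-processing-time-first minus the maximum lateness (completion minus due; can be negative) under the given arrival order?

-2

SPT (increasing processing time): #111 #125 #118 #104.
#111: 0→2, due 3, lateness -1
#125: 2→5, due 5, lateness 0
#118: 5→9, due 6, lateness 3
#104: 9→16, due 7, lateness 9
Maximum = 9.
FIFO (arrival order): #104 #111 #118 #125.
#104: 0→7, due 7, lateness 0
#111: 7→9, due 3, lateness 6
#118: 9→13, due 6, lateness 7
#125: 13→16, due 5, lateness 11
Maximum = 11.
Difference = 9 − 11 = -2.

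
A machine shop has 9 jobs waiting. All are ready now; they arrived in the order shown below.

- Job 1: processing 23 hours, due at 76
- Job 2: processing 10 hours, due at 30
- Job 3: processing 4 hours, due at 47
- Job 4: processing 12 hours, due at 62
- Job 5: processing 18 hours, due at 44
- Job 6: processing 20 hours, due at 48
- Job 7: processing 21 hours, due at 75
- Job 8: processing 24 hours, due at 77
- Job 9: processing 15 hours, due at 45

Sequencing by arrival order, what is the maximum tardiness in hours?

102

FIFO (arrival order): Job 1 Job 2 Job 3 Job 4 Job 5 Job 6 Job 7 Job 8 Job 9.
Job 1: 0→23, due 76, tardiness 0
Job 2: 23→33, due 30, tardiness 3
Job 3: 33→37, due 47, tardiness 0
Job 4: 37→49, due 62, tardiness 0
Job 5: 49→67, due 44, tardiness 23
Job 6: 67→87, due 48, tardiness 39
Job 7: 87→108, due 75, tardiness 33
Job 8: 108→132, due 77, tardiness 55
Job 9: 132→147, due 45, tardiness 102
Maximum = 102.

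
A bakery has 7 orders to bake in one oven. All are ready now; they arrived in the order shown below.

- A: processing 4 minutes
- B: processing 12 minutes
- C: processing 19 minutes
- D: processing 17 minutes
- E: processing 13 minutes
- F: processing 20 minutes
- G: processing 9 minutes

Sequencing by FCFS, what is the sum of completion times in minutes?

FIFO (arrival order): A B C D E F G.
A: 0→4
B: 4→16
C: 16→35
D: 35→52
E: 52→65
F: 65→85
G: 85→94
Sum = 4+16+35+52+65+85+94 = 351.

351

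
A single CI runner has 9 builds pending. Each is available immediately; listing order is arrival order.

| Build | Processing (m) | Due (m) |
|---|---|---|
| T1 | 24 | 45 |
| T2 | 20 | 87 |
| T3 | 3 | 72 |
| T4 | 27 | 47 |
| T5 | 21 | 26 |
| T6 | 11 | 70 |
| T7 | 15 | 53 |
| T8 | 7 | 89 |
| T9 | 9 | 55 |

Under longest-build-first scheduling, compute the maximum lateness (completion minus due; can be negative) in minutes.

LPT (decreasing processing time): T4 T1 T5 T2 T7 T6 T9 T8 T3.
T4: 0→27, due 47, lateness -20
T1: 27→51, due 45, lateness 6
T5: 51→72, due 26, lateness 46
T2: 72→92, due 87, lateness 5
T7: 92→107, due 53, lateness 54
T6: 107→118, due 70, lateness 48
T9: 118→127, due 55, lateness 72
T8: 127→134, due 89, lateness 45
T3: 134→137, due 72, lateness 65
Maximum = 72.

72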